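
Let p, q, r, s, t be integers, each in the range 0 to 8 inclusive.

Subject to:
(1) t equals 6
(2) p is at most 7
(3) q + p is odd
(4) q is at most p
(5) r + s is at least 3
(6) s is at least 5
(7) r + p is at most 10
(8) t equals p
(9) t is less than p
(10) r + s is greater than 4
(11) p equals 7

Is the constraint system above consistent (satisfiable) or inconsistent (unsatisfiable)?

Constraint 1 fixes t = 6 and constraint 11 fixes p = 7, but constraint 8 requires t = p. Since 6 ≠ 7, contradiction.

Unsatisfiable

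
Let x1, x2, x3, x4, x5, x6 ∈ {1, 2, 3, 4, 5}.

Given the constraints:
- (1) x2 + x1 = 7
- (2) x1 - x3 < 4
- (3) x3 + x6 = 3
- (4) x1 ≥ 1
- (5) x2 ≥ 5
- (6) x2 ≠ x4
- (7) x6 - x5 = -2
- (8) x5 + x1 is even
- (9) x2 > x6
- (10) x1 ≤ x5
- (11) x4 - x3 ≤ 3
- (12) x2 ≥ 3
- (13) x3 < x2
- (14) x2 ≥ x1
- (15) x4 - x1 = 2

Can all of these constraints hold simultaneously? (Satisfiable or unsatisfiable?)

Satisfiable

Try x1 = 2, x2 = 5, x3 = 1, x4 = 4, x5 = 4, x6 = 2.
Check constraint 1: x2 + x1 = 7; constraint 2: x1 - x3 = 1. The remaining constraints are straightforward to verify.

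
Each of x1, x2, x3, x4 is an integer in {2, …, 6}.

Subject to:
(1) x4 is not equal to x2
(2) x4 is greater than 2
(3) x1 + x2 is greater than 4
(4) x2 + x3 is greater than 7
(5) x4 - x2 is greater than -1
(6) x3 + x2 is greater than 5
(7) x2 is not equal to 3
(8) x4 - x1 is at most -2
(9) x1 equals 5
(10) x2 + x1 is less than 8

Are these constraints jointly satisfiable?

One satisfying assignment is x1 = 5, x2 = 2, x3 = 6, x4 = 3.
For the less obvious constraints — constraint 3: x1 + x2 = 7; constraint 4: x2 + x3 = 8; constraint 5: x4 - x2 = 1 — and the others hold by inspection.

Satisfiable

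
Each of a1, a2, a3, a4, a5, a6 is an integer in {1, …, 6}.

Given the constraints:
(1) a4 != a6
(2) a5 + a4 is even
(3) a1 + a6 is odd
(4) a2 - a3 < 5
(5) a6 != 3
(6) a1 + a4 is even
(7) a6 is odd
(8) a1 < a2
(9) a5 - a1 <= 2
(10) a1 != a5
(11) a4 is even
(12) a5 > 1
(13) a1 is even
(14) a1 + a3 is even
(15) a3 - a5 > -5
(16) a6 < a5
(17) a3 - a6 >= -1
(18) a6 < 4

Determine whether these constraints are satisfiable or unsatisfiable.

One satisfying assignment is a1 = 4, a2 = 5, a3 = 2, a4 = 2, a5 = 6, a6 = 1.
For the less obvious constraints — constraint 4: a2 - a3 = 3; constraint 9: a5 - a1 = 2; constraint 15: a3 - a5 = -4 — and the others hold by inspection.

Satisfiable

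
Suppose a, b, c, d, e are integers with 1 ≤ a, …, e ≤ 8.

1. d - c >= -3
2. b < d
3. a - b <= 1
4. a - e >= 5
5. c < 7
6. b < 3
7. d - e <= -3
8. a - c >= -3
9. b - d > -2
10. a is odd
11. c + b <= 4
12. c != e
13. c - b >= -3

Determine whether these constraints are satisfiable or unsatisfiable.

Constraints 1, 3, 4, 7, and 13 give d − c ≥ -3, c − b ≥ -3, b − a ≥ -1, a − e ≥ 5, e − d ≥ 3.
Adding all 5 inequalities: the left sides telescope to 0, and the right sides sum to (-3) + (-3) + (-1) + 5 + 3 = 1. So 0 ≥ 1, which is false.

Unsatisfiable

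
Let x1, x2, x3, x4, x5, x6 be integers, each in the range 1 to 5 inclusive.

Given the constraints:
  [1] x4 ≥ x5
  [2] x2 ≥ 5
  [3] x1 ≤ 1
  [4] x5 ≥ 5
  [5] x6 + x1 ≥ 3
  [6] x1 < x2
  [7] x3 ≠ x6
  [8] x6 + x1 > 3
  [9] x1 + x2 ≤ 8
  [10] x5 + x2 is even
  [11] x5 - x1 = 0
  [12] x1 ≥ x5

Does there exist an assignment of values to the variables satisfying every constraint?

Unsatisfiable

From constraints 4 and 12: x1 ≥ x5 ≥ 5. From constraint 2: x2 ≥ 5. Hence x1 + x2 ≥ 10. But constraint 9 requires x1 + x2 ≤ 8, and 8 < 10. Contradiction.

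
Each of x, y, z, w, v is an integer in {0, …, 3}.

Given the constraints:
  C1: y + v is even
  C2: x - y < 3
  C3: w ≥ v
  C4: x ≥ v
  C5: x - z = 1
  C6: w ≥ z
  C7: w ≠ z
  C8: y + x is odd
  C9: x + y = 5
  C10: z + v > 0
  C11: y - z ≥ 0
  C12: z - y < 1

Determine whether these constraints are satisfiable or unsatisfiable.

Satisfiable

Take x = 3, y = 2, z = 2, w = 3, v = 0. Then constraint 2: x - y = 1; constraint 5: x - z = 1, and every other listed constraint is also met.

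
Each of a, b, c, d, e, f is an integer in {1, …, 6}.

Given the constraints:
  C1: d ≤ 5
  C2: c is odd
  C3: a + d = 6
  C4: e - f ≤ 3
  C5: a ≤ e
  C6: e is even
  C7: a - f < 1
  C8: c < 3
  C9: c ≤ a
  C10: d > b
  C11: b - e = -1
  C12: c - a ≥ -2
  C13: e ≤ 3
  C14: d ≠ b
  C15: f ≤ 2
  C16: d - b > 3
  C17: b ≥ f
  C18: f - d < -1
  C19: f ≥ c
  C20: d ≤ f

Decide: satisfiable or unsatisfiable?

From constraints 5 and 13: a ≤ e ≤ 3. From constraints 15 and 20: d ≤ f ≤ 2. Hence a + d ≤ 5. But constraint 3 requires a + d = 6, and 6 > 5. Contradiction.

Unsatisfiable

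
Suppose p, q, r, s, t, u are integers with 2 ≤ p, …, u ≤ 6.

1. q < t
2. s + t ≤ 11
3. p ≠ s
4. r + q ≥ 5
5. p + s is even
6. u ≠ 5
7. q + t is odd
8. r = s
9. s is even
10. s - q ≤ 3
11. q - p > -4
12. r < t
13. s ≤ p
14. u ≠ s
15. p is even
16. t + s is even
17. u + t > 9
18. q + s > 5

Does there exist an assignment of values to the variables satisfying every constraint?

Satisfiable

Try p = 6, q = 3, r = 4, s = 4, t = 6, u = 6.
Check constraint 2: s + t = 10; constraint 4: r + q = 7; constraint 10: s - q = 1. The remaining constraints are straightforward to verify.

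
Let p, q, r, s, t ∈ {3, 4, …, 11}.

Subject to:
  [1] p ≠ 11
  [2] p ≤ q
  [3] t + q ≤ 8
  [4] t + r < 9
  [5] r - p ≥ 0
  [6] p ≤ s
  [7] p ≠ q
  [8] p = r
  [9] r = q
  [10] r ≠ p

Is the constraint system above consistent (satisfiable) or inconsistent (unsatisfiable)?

Unsatisfiable

From constraints 8 and 9, p = r = q, so p = q. But constraint 7 says p ≠ q. Contradiction.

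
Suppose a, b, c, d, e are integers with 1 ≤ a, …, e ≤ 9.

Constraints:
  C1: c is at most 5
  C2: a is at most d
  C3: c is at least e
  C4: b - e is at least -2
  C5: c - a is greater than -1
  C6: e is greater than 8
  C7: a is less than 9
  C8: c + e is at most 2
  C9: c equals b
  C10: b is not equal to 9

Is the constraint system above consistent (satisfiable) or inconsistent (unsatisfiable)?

From constraint 6: e ≥ 9. From constraints 1 and 3: e ≤ c and c ≤ 5, so e ≤ 5. But 5 < 9, so no value of e works.

Unsatisfiable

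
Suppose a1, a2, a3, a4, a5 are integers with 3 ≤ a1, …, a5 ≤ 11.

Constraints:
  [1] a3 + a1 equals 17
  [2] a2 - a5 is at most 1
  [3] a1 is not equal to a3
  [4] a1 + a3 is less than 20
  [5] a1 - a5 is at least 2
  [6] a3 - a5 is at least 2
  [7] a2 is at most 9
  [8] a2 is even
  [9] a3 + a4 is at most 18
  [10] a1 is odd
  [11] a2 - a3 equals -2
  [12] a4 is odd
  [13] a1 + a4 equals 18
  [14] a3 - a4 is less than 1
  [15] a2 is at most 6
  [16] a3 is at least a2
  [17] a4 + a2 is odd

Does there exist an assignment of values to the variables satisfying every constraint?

Setting (a1, a2, a3, a4, a5) = (9, 6, 8, 9, 6) satisfies everything: constraint 1: a3 + a1 = 17; constraint 2: a2 - a5 = 0; constraint 4: a1 + a3 = 17, and the others follow.

Satisfiable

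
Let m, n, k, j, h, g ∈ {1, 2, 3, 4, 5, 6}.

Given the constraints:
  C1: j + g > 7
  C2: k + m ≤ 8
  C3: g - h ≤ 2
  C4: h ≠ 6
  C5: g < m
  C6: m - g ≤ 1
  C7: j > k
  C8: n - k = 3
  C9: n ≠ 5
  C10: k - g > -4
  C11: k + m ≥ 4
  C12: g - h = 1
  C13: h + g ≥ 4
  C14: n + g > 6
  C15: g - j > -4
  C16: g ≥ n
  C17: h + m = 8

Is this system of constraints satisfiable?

The assignment m = 5, n = 4, k = 1, j = 5, h = 3, g = 4 works:
  constraint 1 holds since j + g = 9.
  constraint 2 holds since k + m = 6.
  constraint 3 holds since g - h = 1.
The rest check out directly.

Satisfiable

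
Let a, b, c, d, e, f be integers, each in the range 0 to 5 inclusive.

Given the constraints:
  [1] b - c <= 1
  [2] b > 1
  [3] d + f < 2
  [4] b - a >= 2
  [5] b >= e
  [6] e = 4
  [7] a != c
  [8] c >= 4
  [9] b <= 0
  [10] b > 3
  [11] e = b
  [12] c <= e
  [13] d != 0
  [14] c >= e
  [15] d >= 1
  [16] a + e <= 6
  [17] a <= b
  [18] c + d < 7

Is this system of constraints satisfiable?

From constraints 8 and 12: e ≥ c and c ≥ 4, so e ≥ 4. From constraints 5 and 9: e ≤ b and b ≤ 0, so e ≤ 0. But 0 < 4, so no value of e works.

Unsatisfiable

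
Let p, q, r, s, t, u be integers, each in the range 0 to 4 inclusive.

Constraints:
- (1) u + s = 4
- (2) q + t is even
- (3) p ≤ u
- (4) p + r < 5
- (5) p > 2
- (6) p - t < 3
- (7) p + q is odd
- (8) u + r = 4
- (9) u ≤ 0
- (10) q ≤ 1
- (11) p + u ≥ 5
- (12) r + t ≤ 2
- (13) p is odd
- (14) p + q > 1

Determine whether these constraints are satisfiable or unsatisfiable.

Unsatisfiable

From constraint 5: p ≥ 3. From constraints 3 and 9: p ≤ u and u ≤ 0, so p ≤ 0. But 0 < 3, so no value of p works.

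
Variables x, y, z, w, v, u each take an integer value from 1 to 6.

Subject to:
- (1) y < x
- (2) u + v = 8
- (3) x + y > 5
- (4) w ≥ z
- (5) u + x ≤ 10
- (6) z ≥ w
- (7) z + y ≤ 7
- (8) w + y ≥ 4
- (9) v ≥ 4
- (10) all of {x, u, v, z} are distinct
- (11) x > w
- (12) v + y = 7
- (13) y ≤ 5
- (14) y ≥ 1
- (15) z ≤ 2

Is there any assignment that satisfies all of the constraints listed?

Satisfiable

Try x = 4, y = 2, z = 2, w = 2, v = 5, u = 3.
Check constraint 2: u + v = 8; constraint 3: x + y = 6. The remaining constraints are straightforward to verify.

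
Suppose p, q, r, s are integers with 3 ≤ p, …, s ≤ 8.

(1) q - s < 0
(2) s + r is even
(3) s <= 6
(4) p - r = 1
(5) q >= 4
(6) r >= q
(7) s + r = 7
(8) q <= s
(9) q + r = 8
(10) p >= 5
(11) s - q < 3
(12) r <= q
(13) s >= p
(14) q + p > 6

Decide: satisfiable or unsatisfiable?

From constraints 10 and 13: s ≥ p ≥ 5. From constraints 5 and 6: r ≥ q ≥ 4. Hence s + r ≥ 9. But constraint 7 requires s + r = 7, and 7 < 9. Contradiction.

Unsatisfiable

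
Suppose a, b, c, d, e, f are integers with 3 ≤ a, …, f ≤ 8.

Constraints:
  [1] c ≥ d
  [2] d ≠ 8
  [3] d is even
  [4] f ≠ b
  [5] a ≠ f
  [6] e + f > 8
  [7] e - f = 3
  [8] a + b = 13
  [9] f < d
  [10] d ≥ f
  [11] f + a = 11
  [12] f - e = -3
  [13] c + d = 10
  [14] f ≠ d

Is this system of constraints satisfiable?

The assignment a = 8, b = 5, c = 6, d = 4, e = 6, f = 3 works:
  constraint 6 holds since e + f = 9.
  constraint 7 holds since e - f = 3.
The rest check out directly.

Satisfiable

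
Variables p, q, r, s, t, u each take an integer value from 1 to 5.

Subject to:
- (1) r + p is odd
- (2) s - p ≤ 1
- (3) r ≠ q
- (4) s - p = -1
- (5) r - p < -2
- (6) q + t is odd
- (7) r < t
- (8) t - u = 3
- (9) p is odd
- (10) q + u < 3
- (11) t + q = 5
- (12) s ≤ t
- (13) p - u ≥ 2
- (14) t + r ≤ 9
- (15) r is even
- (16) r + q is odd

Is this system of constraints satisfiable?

Satisfiable

Take p = 5, q = 1, r = 2, s = 4, t = 4, u = 1. Then constraint 2: s - p = -1; constraint 4: s - p = -1, and every other listed constraint is also met.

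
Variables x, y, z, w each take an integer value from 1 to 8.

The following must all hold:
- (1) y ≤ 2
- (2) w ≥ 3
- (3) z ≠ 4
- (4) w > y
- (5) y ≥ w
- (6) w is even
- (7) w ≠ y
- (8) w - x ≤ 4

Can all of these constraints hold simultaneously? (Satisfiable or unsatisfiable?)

Unsatisfiable

From constraint 2: w ≥ 3. From constraints 1 and 5: w ≤ y and y ≤ 2, so w ≤ 2. But 2 < 3, so no value of w works.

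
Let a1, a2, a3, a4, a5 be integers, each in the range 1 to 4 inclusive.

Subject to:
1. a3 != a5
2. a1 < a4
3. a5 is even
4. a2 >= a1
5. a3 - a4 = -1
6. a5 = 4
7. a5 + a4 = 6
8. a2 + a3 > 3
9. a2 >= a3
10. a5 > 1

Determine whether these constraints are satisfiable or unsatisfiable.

One satisfying assignment is a1 = 1, a2 = 4, a3 = 1, a4 = 2, a5 = 4.
For the less obvious constraints — constraint 5: a3 - a4 = -1; constraint 7: a5 + a4 = 6; constraint 8: a2 + a3 = 5 — and the others hold by inspection.

Satisfiable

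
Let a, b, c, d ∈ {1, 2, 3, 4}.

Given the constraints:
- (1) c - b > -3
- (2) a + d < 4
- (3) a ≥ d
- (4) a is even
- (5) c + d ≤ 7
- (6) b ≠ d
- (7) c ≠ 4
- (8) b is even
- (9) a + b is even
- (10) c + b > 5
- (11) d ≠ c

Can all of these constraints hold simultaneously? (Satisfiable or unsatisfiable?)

Take a = 2, b = 4, c = 3, d = 1. Then constraint 1: c - b = -1; constraint 2: a + d = 3, and every other listed constraint is also met.

Satisfiable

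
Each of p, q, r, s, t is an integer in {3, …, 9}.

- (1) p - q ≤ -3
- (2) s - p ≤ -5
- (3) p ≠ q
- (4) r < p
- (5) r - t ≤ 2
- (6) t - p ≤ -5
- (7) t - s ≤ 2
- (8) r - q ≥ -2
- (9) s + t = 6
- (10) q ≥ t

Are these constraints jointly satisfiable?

Constraints 1, 2, 5, 7, and 8 give t − r ≥ -2, r − q ≥ -2, q − p ≥ 3, p − s ≥ 5, s − t ≥ -2.
Adding all 5 inequalities: the left sides telescope to 0, and the right sides sum to (-2) + (-2) + 3 + 5 + (-2) = 2. So 0 ≥ 2, which is false.

Unsatisfiable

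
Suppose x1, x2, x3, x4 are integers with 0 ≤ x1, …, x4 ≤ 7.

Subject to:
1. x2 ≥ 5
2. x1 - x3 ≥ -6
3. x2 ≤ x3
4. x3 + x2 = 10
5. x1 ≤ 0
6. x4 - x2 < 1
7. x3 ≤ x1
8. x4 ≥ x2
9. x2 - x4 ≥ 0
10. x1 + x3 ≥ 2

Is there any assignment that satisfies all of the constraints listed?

Unsatisfiable

From constraints 1 and 3: x3 ≥ x2 and x2 ≥ 5, so x3 ≥ 5. From constraints 5 and 7: x3 ≤ x1 and x1 ≤ 0, so x3 ≤ 0. But 0 < 5, so no value of x3 works.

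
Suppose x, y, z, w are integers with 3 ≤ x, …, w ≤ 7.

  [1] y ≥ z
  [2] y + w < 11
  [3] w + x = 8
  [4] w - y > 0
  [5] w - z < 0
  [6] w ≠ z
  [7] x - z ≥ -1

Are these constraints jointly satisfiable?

Unsatisfiable

Constraints 1, 4, and 5 give z ≤ y, y < w, w < z. Chaining: z ≤ y < w < z, which forces z < z — impossible.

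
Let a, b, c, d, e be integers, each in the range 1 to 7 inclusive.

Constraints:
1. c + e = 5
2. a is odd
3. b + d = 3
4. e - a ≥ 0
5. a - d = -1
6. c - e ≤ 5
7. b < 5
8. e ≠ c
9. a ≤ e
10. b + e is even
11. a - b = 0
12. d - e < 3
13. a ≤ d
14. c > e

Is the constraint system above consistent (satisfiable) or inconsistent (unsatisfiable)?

Satisfiable

One satisfying assignment is a = 1, b = 1, c = 4, d = 2, e = 1.
For the less obvious constraints — constraint 1: c + e = 5; constraint 3: b + d = 3; constraint 4: e - a = 0 — and the others hold by inspection.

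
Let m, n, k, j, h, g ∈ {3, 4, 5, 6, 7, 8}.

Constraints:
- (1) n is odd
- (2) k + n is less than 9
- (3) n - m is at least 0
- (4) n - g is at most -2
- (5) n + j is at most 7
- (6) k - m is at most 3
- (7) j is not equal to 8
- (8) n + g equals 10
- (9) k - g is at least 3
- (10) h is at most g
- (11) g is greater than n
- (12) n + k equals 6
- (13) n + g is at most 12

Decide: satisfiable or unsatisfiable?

Unsatisfiable

Constraints 3, 4, 6, and 9 give m − k ≥ -3, k − g ≥ 3, g − n ≥ 2, n − m ≥ 0.
Adding all 4 inequalities: the left sides telescope to 0, and the right sides sum to (-3) + 3 + 2 + 0 = 2. So 0 ≥ 2, which is false.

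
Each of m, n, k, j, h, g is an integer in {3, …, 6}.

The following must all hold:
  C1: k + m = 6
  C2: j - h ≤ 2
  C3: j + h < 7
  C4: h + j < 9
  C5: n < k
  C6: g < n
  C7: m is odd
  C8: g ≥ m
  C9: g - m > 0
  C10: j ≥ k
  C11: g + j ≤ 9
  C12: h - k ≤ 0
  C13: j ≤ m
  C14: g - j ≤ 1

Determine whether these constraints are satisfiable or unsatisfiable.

Constraints 5, 6, 9, 10, and 13 give n < k, k ≤ j, j ≤ m, m < g, g < n. Chaining: n < k ≤ j ≤ m < g < n, which forces n < n — impossible.

Unsatisfiable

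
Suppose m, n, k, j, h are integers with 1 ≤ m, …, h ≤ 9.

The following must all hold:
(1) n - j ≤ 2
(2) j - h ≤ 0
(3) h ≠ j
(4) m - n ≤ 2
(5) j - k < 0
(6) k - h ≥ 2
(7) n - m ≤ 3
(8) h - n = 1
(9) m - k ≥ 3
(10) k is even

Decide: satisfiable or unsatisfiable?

Unsatisfiable

Constraints 1, 2, 4, 6, and 9 give j − n ≥ -2, n − m ≥ -2, m − k ≥ 3, k − h ≥ 2, h − j ≥ 0.
Adding all 5 inequalities: the left sides telescope to 0, and the right sides sum to (-2) + (-2) + 3 + 2 + 0 = 1. So 0 ≥ 1, which is false.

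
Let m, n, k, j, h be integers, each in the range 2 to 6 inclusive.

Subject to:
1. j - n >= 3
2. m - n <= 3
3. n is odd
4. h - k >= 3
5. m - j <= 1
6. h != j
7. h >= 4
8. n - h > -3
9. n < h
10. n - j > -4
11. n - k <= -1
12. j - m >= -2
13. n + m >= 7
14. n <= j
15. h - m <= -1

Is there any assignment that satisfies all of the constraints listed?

Unsatisfiable

Constraints 2, 4, 11, and 15 give h − k ≥ 3, k − n ≥ 1, n − m ≥ -3, m − h ≥ 1.
Adding all 4 inequalities: the left sides telescope to 0, and the right sides sum to 3 + 1 + (-3) + 1 = 2. So 0 ≥ 2, which is false.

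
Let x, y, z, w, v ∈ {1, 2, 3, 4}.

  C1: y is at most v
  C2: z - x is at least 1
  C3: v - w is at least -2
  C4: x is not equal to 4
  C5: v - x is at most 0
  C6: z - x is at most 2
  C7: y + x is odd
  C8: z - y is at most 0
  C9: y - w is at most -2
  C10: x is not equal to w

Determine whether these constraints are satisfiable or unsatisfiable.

Constraints 2, 3, 5, 8, and 9 give w − y ≥ 2, y − z ≥ 0, z − x ≥ 1, x − v ≥ 0, v − w ≥ -2.
Adding all 5 inequalities: the left sides telescope to 0, and the right sides sum to 2 + 0 + 1 + 0 + (-2) = 1. So 0 ≥ 1, which is false.

Unsatisfiable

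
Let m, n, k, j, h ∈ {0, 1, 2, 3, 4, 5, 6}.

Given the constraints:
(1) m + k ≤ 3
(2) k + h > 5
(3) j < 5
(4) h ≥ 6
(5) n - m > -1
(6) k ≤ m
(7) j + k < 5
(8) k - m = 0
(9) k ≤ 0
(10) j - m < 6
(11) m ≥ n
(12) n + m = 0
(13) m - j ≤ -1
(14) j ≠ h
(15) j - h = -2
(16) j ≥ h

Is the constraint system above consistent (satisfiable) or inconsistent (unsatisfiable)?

From constraints 4 and 16: j ≥ h and h ≥ 6, so j ≥ 6. From constraint 3: j ≤ 4. But 4 < 6, so no value of j works.

Unsatisfiable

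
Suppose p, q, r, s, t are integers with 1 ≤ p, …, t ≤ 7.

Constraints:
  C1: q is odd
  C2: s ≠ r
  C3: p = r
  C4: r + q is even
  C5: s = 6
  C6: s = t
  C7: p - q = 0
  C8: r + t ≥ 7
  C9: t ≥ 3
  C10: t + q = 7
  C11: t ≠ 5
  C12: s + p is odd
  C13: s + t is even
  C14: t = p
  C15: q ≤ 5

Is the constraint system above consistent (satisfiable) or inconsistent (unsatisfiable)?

Unsatisfiable

From constraints 3, 6, and 14, s = t = p = r, so s = r. But constraint 2 says s ≠ r. Contradiction.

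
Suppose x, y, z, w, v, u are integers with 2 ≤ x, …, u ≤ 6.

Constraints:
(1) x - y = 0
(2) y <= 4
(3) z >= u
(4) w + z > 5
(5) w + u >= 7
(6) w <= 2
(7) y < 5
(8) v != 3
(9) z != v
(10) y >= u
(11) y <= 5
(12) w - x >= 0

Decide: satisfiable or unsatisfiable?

From constraint 6: w ≤ 2. From constraints 2 and 10: u ≤ y ≤ 4. Hence w + u ≤ 6. But constraint 5 requires w + u ≥ 7, and 7 > 6. Contradiction.

Unsatisfiable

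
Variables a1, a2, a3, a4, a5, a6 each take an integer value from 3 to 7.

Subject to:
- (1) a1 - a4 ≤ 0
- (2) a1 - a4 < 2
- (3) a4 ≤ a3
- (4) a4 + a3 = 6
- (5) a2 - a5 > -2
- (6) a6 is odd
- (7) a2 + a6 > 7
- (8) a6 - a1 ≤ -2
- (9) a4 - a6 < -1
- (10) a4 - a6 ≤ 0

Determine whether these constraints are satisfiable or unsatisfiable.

Constraints 1, 8, and 10 give a1 − a6 ≥ 2, a6 − a4 ≥ 0, a4 − a1 ≥ 0.
Adding all 3 inequalities: the left sides telescope to 0, and the right sides sum to 2 + 0 + 0 = 2. So 0 ≥ 2, which is false.

Unsatisfiable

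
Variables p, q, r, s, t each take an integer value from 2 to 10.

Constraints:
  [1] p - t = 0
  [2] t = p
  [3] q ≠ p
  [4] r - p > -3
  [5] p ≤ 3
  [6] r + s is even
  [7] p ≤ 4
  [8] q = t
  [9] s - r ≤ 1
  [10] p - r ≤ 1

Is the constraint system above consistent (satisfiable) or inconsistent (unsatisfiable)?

From constraints 2 and 8, q = t = p, so q = p. But constraint 3 says q ≠ p. Contradiction.

Unsatisfiable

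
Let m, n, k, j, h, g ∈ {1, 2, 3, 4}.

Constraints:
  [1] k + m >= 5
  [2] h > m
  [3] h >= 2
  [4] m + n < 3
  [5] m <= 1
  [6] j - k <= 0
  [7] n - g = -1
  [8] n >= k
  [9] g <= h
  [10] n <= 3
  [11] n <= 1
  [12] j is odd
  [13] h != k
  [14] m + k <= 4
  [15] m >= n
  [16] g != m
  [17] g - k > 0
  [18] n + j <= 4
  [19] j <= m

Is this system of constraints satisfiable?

From constraints 8 and 10: k ≤ n ≤ 3. From constraint 5: m ≤ 1. Hence k + m ≤ 4. But constraint 1 requires k + m ≥ 5, and 5 > 4. Contradiction.

Unsatisfiable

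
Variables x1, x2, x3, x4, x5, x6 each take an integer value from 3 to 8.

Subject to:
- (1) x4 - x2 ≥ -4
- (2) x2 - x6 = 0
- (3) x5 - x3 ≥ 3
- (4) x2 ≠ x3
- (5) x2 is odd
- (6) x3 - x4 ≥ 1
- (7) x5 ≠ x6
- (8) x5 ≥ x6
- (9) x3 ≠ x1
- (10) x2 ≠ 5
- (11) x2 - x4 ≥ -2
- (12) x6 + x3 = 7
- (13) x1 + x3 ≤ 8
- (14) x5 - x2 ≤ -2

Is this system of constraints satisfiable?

Unsatisfiable

Constraints 1, 3, 6, and 14 give x4 − x2 ≥ -4, x2 − x5 ≥ 2, x5 − x3 ≥ 3, x3 − x4 ≥ 1.
Adding all 4 inequalities: the left sides telescope to 0, and the right sides sum to (-4) + 2 + 3 + 1 = 2. So 0 ≥ 2, which is false.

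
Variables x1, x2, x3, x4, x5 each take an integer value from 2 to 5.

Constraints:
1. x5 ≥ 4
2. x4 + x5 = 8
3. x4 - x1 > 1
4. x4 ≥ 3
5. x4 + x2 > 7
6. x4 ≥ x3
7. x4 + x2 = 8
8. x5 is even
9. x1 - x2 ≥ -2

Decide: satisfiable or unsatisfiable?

Satisfiable

The assignment x1 = 2, x2 = 4, x3 = 3, x4 = 4, x5 = 4 works:
  constraint 2 holds since x4 + x5 = 8.
  constraint 3 holds since x4 - x1 = 2.
  constraint 5 holds since x4 + x2 = 8.
The rest check out directly.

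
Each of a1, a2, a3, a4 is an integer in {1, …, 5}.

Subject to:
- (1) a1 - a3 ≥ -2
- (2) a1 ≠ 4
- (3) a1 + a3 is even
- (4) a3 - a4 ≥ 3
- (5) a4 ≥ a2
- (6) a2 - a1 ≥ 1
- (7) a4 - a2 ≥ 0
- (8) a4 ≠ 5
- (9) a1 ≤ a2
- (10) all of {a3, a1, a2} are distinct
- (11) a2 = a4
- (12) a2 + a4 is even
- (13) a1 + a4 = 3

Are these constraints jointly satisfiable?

Unsatisfiable

Constraints 1, 4, 6, and 7 give a3 − a4 ≥ 3, a4 − a2 ≥ 0, a2 − a1 ≥ 1, a1 − a3 ≥ -2.
Adding all 4 inequalities: the left sides telescope to 0, and the right sides sum to 3 + 0 + 1 + (-2) = 2. So 0 ≥ 2, which is false.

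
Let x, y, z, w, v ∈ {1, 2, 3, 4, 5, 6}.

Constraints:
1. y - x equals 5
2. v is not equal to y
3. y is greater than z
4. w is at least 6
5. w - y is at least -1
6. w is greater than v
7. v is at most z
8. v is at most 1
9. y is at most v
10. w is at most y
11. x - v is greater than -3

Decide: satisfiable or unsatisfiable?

From constraints 4 and 10: y ≥ w and w ≥ 6, so y ≥ 6. From constraints 8 and 9: y ≤ v and v ≤ 1, so y ≤ 1. But 1 < 6, so no value of y works.

Unsatisfiable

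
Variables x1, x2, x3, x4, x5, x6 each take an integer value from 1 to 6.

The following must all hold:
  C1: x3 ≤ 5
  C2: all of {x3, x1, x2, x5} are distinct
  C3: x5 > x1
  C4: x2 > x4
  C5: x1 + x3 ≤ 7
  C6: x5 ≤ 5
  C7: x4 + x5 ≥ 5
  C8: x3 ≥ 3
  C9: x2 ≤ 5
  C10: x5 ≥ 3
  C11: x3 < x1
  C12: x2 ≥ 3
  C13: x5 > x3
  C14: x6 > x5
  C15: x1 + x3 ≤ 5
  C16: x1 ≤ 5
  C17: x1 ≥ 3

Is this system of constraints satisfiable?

Unsatisfiable

Constraints 1, 6, 8, 9, 10, 12, 16, and 17 confine each of x3, x1, x2, x5 to the 3 values {3, …, 5}.
Constraint 2 requires all 4 of them to be distinct, but only 3 values are available — impossible by the pigeonhole principle.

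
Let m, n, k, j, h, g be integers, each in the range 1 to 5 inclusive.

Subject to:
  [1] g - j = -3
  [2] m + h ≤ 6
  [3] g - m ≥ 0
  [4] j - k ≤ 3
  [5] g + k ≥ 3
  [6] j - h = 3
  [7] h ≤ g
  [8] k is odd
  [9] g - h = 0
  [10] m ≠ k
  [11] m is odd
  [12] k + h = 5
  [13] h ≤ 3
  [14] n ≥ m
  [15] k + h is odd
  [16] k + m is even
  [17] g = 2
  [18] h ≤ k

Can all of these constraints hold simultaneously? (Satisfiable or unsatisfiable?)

Take m = 1, n = 4, k = 3, j = 5, h = 2, g = 2. Then constraint 1: g - j = -3; constraint 2: m + h = 3, and every other listed constraint is also met.

Satisfiable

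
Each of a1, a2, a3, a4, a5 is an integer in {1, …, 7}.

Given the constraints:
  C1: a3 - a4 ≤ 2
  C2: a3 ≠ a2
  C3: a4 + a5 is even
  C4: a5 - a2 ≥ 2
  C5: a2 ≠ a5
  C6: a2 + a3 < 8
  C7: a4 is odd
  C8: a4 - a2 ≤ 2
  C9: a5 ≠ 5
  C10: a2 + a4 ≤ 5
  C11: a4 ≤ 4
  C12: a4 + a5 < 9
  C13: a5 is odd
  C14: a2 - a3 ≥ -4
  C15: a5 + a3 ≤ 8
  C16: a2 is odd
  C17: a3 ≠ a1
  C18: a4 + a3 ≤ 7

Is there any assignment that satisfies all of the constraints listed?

One satisfying assignment is a1 = 7, a2 = 1, a3 = 4, a4 = 3, a5 = 3.
For the less obvious constraints — constraint 1: a3 - a4 = 1; constraint 4: a5 - a2 = 2; constraint 6: a2 + a3 = 5 — and the others hold by inspection.

Satisfiable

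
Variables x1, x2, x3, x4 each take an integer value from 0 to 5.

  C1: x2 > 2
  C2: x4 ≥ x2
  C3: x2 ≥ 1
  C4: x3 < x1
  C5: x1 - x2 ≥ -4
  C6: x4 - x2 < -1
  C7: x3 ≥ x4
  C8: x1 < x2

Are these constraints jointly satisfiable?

Unsatisfiable

Constraints 2, 4, 7, and 8 give x3 < x1, x1 < x2, x2 ≤ x4, x4 ≤ x3. Chaining: x3 < x1 < x2 ≤ x4 ≤ x3, which forces x3 < x3 — impossible.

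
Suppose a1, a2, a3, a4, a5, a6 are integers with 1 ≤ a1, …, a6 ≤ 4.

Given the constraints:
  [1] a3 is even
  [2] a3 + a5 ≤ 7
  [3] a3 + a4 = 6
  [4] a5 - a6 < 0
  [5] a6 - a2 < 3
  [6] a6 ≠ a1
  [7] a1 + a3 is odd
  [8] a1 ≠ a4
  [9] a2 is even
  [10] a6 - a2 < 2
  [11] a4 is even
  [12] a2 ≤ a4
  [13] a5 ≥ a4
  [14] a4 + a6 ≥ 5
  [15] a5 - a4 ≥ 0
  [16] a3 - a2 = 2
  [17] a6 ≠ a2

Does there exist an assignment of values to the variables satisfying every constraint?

The assignment a1 = 1, a2 = 2, a3 = 4, a4 = 2, a5 = 2, a6 = 3 works:
  constraint 2 holds since a3 + a5 = 6.
  constraint 3 holds since a3 + a4 = 6.
  constraint 4 holds since a5 - a6 = -1.
The rest check out directly.

Satisfiable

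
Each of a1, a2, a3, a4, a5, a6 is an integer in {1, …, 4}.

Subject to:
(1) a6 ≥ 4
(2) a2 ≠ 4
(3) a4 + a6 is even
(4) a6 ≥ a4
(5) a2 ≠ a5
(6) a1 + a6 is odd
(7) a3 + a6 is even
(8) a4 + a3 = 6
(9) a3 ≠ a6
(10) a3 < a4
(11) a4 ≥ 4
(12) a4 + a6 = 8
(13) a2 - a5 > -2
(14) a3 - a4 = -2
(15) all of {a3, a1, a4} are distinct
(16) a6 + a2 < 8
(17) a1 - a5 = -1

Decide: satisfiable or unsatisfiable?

Try a1 = 1, a2 = 3, a3 = 2, a4 = 4, a5 = 2, a6 = 4.
Check constraint 8: a4 + a3 = 6; constraint 12: a4 + a6 = 8. The remaining constraints are straightforward to verify.

Satisfiable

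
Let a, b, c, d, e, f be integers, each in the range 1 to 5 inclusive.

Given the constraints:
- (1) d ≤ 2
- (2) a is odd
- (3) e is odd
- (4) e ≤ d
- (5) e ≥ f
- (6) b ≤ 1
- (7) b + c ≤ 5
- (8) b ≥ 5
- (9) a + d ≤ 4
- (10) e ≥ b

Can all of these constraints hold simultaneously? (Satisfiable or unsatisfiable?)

Unsatisfiable

From constraints 8 and 10: e ≥ b and b ≥ 5, so e ≥ 5. From constraints 1 and 4: e ≤ d and d ≤ 2, so e ≤ 2. But 2 < 5, so no value of e works.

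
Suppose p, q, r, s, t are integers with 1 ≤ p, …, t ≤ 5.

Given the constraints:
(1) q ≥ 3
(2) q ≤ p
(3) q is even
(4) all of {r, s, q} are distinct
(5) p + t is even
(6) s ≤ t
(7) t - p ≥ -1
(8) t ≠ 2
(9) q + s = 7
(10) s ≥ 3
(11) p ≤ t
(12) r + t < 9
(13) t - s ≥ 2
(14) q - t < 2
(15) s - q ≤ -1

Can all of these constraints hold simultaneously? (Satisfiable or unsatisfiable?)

Satisfiable

The assignment p = 5, q = 4, r = 1, s = 3, t = 5 works:
  constraint 7 holds since t - p = 0.
  constraint 9 holds since q + s = 7.
  constraint 12 holds since r + t = 6.
The rest check out directly.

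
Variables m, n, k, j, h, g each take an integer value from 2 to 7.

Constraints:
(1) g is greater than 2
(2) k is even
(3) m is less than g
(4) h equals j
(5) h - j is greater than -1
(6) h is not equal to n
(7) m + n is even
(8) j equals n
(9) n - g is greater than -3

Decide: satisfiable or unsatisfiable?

From constraints 4 and 8, h = j = n, so h = n. But constraint 6 says h ≠ n. Contradiction.

Unsatisfiable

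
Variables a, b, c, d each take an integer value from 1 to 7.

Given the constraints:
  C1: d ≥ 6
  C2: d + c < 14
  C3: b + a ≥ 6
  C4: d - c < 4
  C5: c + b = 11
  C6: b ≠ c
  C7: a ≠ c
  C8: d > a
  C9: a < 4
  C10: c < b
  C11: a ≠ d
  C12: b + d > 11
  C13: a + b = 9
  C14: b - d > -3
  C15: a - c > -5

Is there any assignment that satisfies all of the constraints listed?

Try a = 2, b = 7, c = 4, d = 7.
Check constraint 2: d + c = 11; constraint 3: b + a = 9; constraint 4: d - c = 3. The remaining constraints are straightforward to verify.

Satisfiable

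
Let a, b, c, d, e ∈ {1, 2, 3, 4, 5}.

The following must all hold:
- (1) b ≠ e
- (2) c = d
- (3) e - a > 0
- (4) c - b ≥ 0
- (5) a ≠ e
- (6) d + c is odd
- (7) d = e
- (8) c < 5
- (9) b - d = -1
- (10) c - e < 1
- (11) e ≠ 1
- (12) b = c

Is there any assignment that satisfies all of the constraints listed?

Unsatisfiable

From constraints 2, 7, and 12, b = c = d = e, so b = e. But constraint 1 says b ≠ e. Contradiction.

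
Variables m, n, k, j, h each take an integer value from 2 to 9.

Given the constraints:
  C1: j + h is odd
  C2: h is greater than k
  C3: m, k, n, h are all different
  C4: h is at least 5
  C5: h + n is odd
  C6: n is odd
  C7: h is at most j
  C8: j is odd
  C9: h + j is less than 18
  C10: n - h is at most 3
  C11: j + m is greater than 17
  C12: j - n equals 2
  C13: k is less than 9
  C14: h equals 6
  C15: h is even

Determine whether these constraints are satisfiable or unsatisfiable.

Satisfiable

Setting (m, n, k, j, h) = (9, 7, 3, 9, 6) satisfies everything: constraint 9: h + j = 15; constraint 10: n - h = 1, and the others follow.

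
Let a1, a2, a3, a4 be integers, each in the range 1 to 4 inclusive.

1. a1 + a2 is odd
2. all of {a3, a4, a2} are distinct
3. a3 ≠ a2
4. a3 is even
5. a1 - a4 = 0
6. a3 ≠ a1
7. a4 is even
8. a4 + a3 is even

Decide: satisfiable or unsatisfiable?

Satisfiable

Setting (a1, a2, a3, a4) = (2, 1, 4, 2) satisfies everything: constraint 2: values 4, 2, 1 are distinct; constraint 5: a1 - a4 = 0, and the others follow.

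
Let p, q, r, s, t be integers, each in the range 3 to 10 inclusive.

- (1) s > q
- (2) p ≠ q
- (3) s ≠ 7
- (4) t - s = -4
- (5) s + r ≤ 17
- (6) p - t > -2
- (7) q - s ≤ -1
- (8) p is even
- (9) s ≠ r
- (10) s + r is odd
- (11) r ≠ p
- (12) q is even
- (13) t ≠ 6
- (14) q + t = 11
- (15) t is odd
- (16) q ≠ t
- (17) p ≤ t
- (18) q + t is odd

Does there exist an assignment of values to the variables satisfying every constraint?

Setting (p, q, r, s, t) = (4, 6, 6, 9, 5) satisfies everything: constraint 4: t - s = -4; constraint 5: s + r = 15, and the others follow.

Satisfiable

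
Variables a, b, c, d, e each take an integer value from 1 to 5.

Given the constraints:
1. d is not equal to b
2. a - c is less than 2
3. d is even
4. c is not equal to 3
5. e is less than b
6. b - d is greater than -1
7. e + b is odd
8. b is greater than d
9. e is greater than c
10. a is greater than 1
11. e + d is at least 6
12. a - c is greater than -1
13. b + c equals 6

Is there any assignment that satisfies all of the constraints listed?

Take a = 2, b = 5, c = 1, d = 4, e = 2. Then constraint 2: a - c = 1; constraint 6: b - d = 1, and every other listed constraint is also met.

Satisfiable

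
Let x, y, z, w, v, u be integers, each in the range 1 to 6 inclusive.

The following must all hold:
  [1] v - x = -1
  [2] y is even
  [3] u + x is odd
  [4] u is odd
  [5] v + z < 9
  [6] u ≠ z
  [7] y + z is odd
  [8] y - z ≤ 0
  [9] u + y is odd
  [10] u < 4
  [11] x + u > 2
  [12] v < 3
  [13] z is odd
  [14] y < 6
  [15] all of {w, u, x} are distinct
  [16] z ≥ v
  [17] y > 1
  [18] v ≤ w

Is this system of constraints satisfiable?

Satisfiable

The assignment x = 2, y = 2, z = 5, w = 5, v = 1, u = 3 works:
  constraint 1 holds since v - x = -1.
  constraint 5 holds since v + z = 6.
The rest check out directly.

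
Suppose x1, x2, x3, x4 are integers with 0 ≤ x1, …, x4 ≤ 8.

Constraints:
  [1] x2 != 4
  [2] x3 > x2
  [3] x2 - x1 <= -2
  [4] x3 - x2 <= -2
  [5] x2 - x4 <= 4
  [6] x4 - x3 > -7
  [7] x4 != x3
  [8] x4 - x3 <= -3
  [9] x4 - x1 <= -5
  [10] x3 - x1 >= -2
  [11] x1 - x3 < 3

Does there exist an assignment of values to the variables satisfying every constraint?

Constraints 4, 5, 9, and 10 give x3 − x1 ≥ -2, x1 − x4 ≥ 5, x4 − x2 ≥ -4, x2 − x3 ≥ 2.
Adding all 4 inequalities: the left sides telescope to 0, and the right sides sum to (-2) + 5 + (-4) + 2 = 1. So 0 ≥ 1, which is false.

Unsatisfiable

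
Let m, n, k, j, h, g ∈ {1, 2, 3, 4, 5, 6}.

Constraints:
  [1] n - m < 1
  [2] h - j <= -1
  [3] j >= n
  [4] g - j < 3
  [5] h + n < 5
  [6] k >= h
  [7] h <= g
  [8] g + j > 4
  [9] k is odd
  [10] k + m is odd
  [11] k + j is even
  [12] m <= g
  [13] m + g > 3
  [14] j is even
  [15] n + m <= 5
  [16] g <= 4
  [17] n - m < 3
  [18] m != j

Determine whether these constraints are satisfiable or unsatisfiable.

Unsatisfiable

Constraint 9 makes k odd and constraint 14 makes j even, so k + j must be odd. Constraint 11 says k + j is even — contradiction.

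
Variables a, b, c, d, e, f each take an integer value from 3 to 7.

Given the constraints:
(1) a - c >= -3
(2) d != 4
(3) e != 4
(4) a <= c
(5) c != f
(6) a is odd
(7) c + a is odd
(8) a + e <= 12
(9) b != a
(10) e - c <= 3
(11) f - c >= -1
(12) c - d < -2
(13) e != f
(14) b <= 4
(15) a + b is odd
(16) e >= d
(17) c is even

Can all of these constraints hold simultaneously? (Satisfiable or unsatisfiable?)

Satisfiable

Setting (a, b, c, d, e, f) = (3, 4, 4, 7, 7, 5) satisfies everything: constraint 1: a - c = -1; constraint 8: a + e = 10, and the others follow.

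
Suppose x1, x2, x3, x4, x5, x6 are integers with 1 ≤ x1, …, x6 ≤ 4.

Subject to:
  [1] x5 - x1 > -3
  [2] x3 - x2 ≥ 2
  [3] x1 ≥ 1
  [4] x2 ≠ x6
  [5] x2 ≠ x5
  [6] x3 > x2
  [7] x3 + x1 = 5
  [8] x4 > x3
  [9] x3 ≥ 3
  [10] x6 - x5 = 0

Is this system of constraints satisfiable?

Satisfiable

Take x1 = 2, x2 = 1, x3 = 3, x4 = 4, x5 = 2, x6 = 2. Then constraint 1: x5 - x1 = 0; constraint 2: x3 - x2 = 2; constraint 7: x3 + x1 = 5, and every other listed constraint is also met.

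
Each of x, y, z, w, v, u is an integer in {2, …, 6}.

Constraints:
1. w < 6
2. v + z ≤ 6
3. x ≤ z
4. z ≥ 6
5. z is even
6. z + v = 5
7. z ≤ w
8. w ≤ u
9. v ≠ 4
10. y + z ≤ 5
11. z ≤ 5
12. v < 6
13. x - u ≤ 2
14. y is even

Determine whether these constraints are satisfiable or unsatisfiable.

From constraints 4 and 7: w ≥ z and z ≥ 6, so w ≥ 6. From constraint 1: w ≤ 5. But 5 < 6, so no value of w works.

Unsatisfiable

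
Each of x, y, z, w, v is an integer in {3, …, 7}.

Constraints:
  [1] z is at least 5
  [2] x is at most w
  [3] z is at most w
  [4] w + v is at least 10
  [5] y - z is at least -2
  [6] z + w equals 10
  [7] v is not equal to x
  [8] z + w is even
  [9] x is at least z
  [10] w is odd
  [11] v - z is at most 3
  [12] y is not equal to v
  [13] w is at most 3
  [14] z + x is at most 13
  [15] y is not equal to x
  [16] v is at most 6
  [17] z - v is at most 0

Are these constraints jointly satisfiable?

From constraints 1 and 9: x ≥ z and z ≥ 5, so x ≥ 5. From constraints 2 and 13: x ≤ w and w ≤ 3, so x ≤ 3. But 3 < 5, so no value of x works.

Unsatisfiable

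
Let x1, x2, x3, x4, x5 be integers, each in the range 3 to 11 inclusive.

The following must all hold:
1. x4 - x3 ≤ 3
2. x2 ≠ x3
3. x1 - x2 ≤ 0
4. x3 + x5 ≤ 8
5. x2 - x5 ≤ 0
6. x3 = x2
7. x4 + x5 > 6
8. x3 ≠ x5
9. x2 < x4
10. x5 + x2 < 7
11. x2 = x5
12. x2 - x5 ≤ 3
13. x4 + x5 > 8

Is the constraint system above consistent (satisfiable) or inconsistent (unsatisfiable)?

From constraints 6 and 11, x3 = x2 = x5, so x3 = x5. But constraint 8 says x3 ≠ x5. Contradiction.

Unsatisfiable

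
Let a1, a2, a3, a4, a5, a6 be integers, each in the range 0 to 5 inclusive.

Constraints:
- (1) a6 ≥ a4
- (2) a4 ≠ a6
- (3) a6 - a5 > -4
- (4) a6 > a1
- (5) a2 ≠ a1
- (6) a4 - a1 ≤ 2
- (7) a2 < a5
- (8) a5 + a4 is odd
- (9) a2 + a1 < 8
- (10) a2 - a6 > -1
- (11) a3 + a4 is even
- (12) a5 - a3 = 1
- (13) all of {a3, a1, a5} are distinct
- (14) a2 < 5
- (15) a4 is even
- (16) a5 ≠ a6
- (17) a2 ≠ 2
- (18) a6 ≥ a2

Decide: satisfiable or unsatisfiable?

The assignment a1 = 1, a2 = 4, a3 = 4, a4 = 2, a5 = 5, a6 = 4 works:
  constraint 3 holds since a6 - a5 = -1.
  constraint 6 holds since a4 - a1 = 1.
The rest check out directly.

Satisfiable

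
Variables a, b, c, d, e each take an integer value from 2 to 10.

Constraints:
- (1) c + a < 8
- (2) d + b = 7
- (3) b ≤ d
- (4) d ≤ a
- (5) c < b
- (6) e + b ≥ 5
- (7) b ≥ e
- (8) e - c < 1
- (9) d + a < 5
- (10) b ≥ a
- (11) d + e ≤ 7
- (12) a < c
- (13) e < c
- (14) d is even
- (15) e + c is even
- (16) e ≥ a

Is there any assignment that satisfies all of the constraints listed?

Unsatisfiable

Constraints 3, 4, 5, 13, and 16 give e < c, c < b, b ≤ d, d ≤ a, a ≤ e. Chaining: e < c < b ≤ d ≤ a ≤ e, which forces e < e — impossible.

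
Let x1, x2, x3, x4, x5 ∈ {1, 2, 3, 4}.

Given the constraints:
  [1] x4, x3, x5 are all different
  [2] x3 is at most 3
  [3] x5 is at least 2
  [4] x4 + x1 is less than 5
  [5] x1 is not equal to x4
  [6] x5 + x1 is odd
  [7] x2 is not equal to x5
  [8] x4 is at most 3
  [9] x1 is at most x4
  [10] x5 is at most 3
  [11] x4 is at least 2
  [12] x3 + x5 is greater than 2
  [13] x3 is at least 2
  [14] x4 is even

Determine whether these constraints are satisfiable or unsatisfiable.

Unsatisfiable

Constraints 2, 3, 8, 10, 11, and 13 confine each of x4, x3, x5 to the 2 values {2, 3}.
Constraint 1 requires all 3 of them to be distinct, but only 2 values are available — impossible by the pigeonhole principle.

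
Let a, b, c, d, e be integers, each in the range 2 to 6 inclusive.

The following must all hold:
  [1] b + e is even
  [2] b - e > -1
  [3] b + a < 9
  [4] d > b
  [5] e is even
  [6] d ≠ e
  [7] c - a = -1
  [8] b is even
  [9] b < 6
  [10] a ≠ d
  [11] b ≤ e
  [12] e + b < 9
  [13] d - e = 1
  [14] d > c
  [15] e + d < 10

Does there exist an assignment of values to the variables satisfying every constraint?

Take a = 3, b = 4, c = 2, d = 5, e = 4. Then constraint 2: b - e = 0; constraint 3: b + a = 7; constraint 7: c - a = -1, and every other listed constraint is also met.

Satisfiable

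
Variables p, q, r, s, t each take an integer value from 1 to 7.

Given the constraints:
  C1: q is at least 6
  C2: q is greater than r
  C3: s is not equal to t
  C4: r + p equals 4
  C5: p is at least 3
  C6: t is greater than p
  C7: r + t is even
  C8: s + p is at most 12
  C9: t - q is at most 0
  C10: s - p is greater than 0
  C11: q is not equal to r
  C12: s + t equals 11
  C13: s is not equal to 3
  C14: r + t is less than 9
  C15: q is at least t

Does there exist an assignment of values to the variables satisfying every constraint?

Satisfiable

Take p = 3, q = 6, r = 1, s = 6, t = 5. Then constraint 4: r + p = 4; constraint 8: s + p = 9; constraint 9: t - q = -1, and every other listed constraint is also met.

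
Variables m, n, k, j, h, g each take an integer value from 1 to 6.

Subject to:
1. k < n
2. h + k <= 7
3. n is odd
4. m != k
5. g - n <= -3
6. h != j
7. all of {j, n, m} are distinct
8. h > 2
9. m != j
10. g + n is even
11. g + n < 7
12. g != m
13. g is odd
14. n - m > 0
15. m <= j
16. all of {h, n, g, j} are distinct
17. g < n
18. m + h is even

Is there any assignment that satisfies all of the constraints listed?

Take m = 2, n = 5, k = 3, j = 3, h = 4, g = 1. Then constraint 2: h + k = 7; constraint 5: g - n = -4, and every other listed constraint is also met.

Satisfiable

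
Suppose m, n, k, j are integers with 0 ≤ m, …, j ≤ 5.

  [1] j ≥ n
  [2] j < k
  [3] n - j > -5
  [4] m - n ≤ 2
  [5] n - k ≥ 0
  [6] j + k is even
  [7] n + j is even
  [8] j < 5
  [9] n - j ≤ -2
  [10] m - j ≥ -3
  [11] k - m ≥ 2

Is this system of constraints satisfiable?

Constraints 5, 9, 10, and 11 give j − n ≥ 2, n − k ≥ 0, k − m ≥ 2, m − j ≥ -3.
Adding all 4 inequalities: the left sides telescope to 0, and the right sides sum to 2 + 0 + 2 + (-3) = 1. So 0 ≥ 1, which is false.

Unsatisfiable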